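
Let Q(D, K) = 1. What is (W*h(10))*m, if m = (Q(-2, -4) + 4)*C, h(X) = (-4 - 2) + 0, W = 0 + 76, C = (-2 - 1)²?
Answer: -20520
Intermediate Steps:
C = 9 (C = (-3)² = 9)
W = 76
h(X) = -6 (h(X) = -6 + 0 = -6)
m = 45 (m = (1 + 4)*9 = 5*9 = 45)
(W*h(10))*m = (76*(-6))*45 = -456*45 = -20520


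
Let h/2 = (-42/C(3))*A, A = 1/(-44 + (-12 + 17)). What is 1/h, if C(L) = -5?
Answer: -65/28 ≈ -2.3214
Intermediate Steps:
A = -1/39 (A = 1/(-44 + 5) = 1/(-39) = -1/39 ≈ -0.025641)
h = -28/65 (h = 2*((-42/(-5))*(-1/39)) = 2*(-⅕*(-42)*(-1/39)) = 2*((42/5)*(-1/39)) = 2*(-14/65) = -28/65 ≈ -0.43077)
1/h = 1/(-28/65) = -65/28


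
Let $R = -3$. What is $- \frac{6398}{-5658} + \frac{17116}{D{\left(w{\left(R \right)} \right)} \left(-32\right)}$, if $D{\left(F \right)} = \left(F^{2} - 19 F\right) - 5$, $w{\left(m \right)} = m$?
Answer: $- \frac{10544179}{1380552} \approx -7.6377$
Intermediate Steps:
$D{\left(F \right)} = -5 + F^{2} - 19 F$
$- \frac{6398}{-5658} + \frac{17116}{D{\left(w{\left(R \right)} \right)} \left(-32\right)} = - \frac{6398}{-5658} + \frac{17116}{\left(-5 + \left(-3\right)^{2} - -57\right) \left(-32\right)} = \left(-6398\right) \left(- \frac{1}{5658}\right) + \frac{17116}{\left(-5 + 9 + 57\right) \left(-32\right)} = \frac{3199}{2829} + \frac{17116}{61 \left(-32\right)} = \frac{3199}{2829} + \frac{17116}{-1952} = \frac{3199}{2829} + 17116 \left(- \frac{1}{1952}\right) = \frac{3199}{2829} - \frac{4279}{488} = - \frac{10544179}{1380552}$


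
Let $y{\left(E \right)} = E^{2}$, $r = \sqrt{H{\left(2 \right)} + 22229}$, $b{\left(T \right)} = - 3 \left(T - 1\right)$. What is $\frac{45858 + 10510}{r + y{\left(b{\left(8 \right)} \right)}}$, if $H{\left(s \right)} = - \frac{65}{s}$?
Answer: $\frac{49716576}{344569} - \frac{56368 \sqrt{88786}}{344569} \approx 95.541$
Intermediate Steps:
$b{\left(T \right)} = 3 - 3 T$ ($b{\left(T \right)} = - 3 \left(-1 + T\right) = 3 - 3 T$)
$r = \frac{\sqrt{88786}}{2}$ ($r = \sqrt{- \frac{65}{2} + 22229} = \sqrt{\frac{44393}{2}} = \frac{\sqrt{88786}}{2} \approx 148.98$)
$\frac{45858 + 10510}{r + y{\left(b{\left(8 \right)} \right)}} = \frac{45858 + 10510}{\frac{\sqrt{88786}}{2} + \left(3 - 24\right)^{2}} = \frac{56368}{\frac{\sqrt{88786}}{2} + \left(3 - 24\right)^{2}} = \frac{56368}{\frac{\sqrt{88786}}{2} + \left(-21\right)^{2}} = \frac{56368}{\frac{\sqrt{88786}}{2} + 441} = \frac{56368}{441 + \frac{\sqrt{88786}}{2}}$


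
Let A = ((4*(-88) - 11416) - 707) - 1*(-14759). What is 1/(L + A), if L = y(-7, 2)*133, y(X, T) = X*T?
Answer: 1/422 ≈ 0.0023697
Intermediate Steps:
y(X, T) = T*X
A = 2284 (A = ((-352 - 11416) - 707) + 14759 = (-11768 - 707) + 14759 = -12475 + 14759 = 2284)
L = -1862 (L = (2*(-7))*133 = -14*133 = -1862)
1/(L + A) = 1/(-1862 + 2284) = 1/422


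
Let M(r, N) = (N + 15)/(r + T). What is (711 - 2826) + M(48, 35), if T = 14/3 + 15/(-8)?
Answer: -2576985/1219 ≈ -2114.0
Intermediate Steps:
T = 67/24 (T = 14*(1/3) + 15*(-1/8) = 14/3 - 15/8 = 67/24 ≈ 2.7917)
M(r, N) = (15 + N)/(67/24 + r) (M(r, N) = (N + 15)/(r + 67/24) = (15 + N)/(67/24 + r))
(711 - 2826) + M(48, 35) = (711 - 2826) + 24*(15 + 35)/(67 + 24*48) = -2115 + 24*50/(67 + 1152) = -2115 + 24*50/1219 = -2115 + 24*(1/1219)*50 = -2115 + 1200/1219 = -2576985/1219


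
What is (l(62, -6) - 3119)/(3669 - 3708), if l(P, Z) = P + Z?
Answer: 1021/13 ≈ 78.538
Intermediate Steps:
(l(62, -6) - 3119)/(3669 - 3708) = ((62 - 6) - 3119)/(3669 - 3708) = (56 - 3119)/(-39) = -3063*(-1/39) = 1021/13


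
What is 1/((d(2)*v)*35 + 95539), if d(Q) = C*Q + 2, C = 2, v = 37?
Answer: 1/103309 ≈ 9.6797e-6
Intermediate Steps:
d(Q) = 2 + 2*Q (d(Q) = 2*Q + 2 = 2 + 2*Q)
1/((d(2)*v)*35 + 95539) = 1/(((2 + 2*2)*37)*35 + 95539) = 1/(((2 + 4)*37)*35 + 95539) = 1/((6*37)*35 + 95539) = 1/(222*35 + 95539) = 1/(7770 + 95539) = 1/103309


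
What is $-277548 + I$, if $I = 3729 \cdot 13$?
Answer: $-229071$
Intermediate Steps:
$I = 48477$
$-277548 + I = -277548 + 48477 = -229071$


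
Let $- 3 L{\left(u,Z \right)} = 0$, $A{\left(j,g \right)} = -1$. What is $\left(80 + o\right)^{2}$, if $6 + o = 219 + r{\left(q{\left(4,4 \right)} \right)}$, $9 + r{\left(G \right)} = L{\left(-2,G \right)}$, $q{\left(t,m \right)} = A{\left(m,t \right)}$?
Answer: $80656$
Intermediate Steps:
$L{\left(u,Z \right)} = 0$ ($L{\left(u,Z \right)} = \left(- \frac{1}{3}\right) 0 = 0$)
$q{\left(t,m \right)} = -1$
$r{\left(G \right)} = -9$ ($r{\left(G \right)} = -9 + 0 = -9$)
$o = 204$ ($o = -6 + \left(219 - 9\right) = -6 + 210 = 204$)
$\left(80 + o\right)^{2} = \left(80 + 204\right)^{2} = 284^{2} = 80656$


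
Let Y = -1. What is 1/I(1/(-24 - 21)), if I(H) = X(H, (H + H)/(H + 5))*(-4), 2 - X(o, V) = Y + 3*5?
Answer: 1/48 ≈ 0.020833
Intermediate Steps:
X(o, V) = -12 (X(o, V) = 2 - (-1 + 3*5) = 2 - (-1 + 15) = 2 - 1*14 = 2 - 14 = -12)
I(H) = 48 (I(H) = -12*(-4) = 48)
1/I(1/(-24 - 21)) = 1/48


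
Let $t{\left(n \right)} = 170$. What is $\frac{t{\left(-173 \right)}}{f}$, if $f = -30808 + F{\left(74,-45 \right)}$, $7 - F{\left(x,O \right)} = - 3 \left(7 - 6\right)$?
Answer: $- \frac{85}{15399} \approx -0.0055198$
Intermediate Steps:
$F{\left(x,O \right)} = 10$ ($F{\left(x,O \right)} = 7 - - 3 \left(7 - 6\right) = 7 - \left(-3\right) 1 = 7 - -3 = 7 + 3 = 10$)
$f = -30798$ ($f = -30808 + 10 = -30798$)
$\frac{t{\left(-173 \right)}}{f} = \frac{170}{-30798} = 170 \left(- \frac{1}{30798}\right) = - \frac{85}{15399}$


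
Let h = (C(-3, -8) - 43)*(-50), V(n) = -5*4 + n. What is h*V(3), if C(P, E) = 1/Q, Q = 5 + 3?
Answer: -145775/4 ≈ -36444.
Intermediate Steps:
Q = 8
C(P, E) = ⅛ (C(P, E) = 1/8 = ⅛)
V(n) = -20 + n
h = 8575/4 (h = (⅛ - 43)*(-50) = -343/8*(-50) = 8575/4 ≈ 2143.8)
h*V(3) = 8575*(-20 + 3)/4 = (8575/4)*(-17) = -145775/4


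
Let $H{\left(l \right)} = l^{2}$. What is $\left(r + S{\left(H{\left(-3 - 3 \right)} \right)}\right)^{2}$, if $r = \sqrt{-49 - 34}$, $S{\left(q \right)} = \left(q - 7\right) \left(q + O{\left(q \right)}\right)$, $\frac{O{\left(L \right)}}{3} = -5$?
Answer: $\left(609 + i \sqrt{83}\right)^{2} \approx 3.708 \cdot 10^{5} + 11097.0 i$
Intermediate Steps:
$O{\left(L \right)} = -15$ ($O{\left(L \right)} = 3 \left(-5\right) = -15$)
$S{\left(q \right)} = \left(-15 + q\right) \left(-7 + q\right)$ ($S{\left(q \right)} = \left(q - 7\right) \left(q - 15\right) = \left(-7 + q\right) \left(-15 + q\right) = \left(-15 + q\right) \left(-7 + q\right)$)
$r = i \sqrt{83}$ ($r = \sqrt{-83} = i \sqrt{83} \approx 9.1104 i$)
$\left(r + S{\left(H{\left(-3 - 3 \right)} \right)}\right)^{2} = \left(i \sqrt{83} + \left(105 + \left(\left(-3 - 3\right)^{2}\right)^{2} - 22 \left(-3 - 3\right)^{2}\right)\right)^{2} = \left(i \sqrt{83} + \left(105 + \left(\left(-6\right)^{2}\right)^{2} - 22 \left(-6\right)^{2}\right)\right)^{2} = \left(i \sqrt{83} + \left(105 + 36^{2} - 792\right)\right)^{2} = \left(i \sqrt{83} + \left(105 + 1296 - 792\right)\right)^{2} = \left(i \sqrt{83} + 609\right)^{2} = \left(609 + i \sqrt{83}\right)^{2}$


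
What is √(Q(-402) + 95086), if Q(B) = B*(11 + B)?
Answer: 2*√63067 ≈ 502.26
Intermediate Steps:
√(Q(-402) + 95086) = √(-402*(11 - 402) + 95086) = √(-402*(-391) + 95086) = √(157182 + 95086) = √252268 = 2*√63067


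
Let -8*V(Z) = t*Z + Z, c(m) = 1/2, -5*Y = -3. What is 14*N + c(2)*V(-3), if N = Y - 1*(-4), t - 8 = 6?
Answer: 5377/80 ≈ 67.213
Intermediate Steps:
Y = 3/5 (Y = -1/5*(-3) = 3/5 ≈ 0.60000)
t = 14 (t = 8 + 6 = 14)
c(m) = 1/2
V(Z) = -15*Z/8 (V(Z) = -(14*Z + Z)/8 = -15*Z/8)
N = 23/5 (N = 3/5 - 1*(-4) = 3/5 + 4 = 23/5 ≈ 4.6000)
14*N + c(2)*V(-3) = 14*(23/5) + (-15/8*(-3))/2 = 322/5 + (1/2)*(45/8) = 322/5 + 45/16 = 5377/80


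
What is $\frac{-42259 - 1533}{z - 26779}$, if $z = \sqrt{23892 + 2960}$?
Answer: $\frac{1172705968}{717087989} + \frac{613088 \sqrt{137}}{717087989} \approx 1.6454$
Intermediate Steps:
$z = 14 \sqrt{137}$ ($z = \sqrt{26852} = 14 \sqrt{137} \approx 163.87$)
$\frac{-42259 - 1533}{z - 26779} = \frac{-42259 - 1533}{14 \sqrt{137} - 26779} = - \frac{43792}{-26779 + 14 \sqrt{137}}$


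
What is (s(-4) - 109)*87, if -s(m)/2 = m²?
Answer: -12267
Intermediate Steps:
s(m) = -2*m²
(s(-4) - 109)*87 = (-2*(-4)² - 109)*87 = (-2*16 - 109)*87 = (-32 - 109)*87 = -141*87 = -12267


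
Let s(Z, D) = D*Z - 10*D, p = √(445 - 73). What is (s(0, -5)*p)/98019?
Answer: 100*√93/98019 ≈ 0.0098386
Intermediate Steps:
p = 2*√93 (p = √372 = 2*√93 ≈ 19.287)
s(Z, D) = -10*D + D*Z
(s(0, -5)*p)/98019 = ((-5*(-10 + 0))*(2*√93))/98019 = ((-5*(-10))*(2*√93))*(1/98019) = (50*(2*√93))*(1/98019) = (100*√93)*(1/98019) = 100*√93/98019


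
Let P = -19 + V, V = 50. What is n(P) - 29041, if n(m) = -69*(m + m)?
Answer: -33319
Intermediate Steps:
P = 31 (P = -19 + 50 = 31)
n(m) = -138*m
n(P) - 29041 = -138*31 - 29041 = -4278 - 29041 = -33319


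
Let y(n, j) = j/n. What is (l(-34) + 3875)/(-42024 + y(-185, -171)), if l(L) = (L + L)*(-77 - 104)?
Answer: -2993855/7774269 ≈ -0.38510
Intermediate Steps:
l(L) = -362*L (l(L) = (2*L)*(-181) = -362*L)
(l(-34) + 3875)/(-42024 + y(-185, -171)) = (-362*(-34) + 3875)/(-42024 - 171/(-185)) = (12308 + 3875)/(-42024 - 171*(-1/185)) = 16183/(-42024 + 171/185) = 16183/(-7774269/185) = 16183*(-185/7774269) = -2993855/7774269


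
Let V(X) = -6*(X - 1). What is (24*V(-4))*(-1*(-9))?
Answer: 6480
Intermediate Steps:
V(X) = 6 - 6*X (V(X) = -6*(-1 + X) = 6 - 6*X)
(24*V(-4))*(-1*(-9)) = (24*(6 - 6*(-4)))*(-1*(-9)) = (24*(6 + 24))*9 = (24*30)*9 = 720*9 = 6480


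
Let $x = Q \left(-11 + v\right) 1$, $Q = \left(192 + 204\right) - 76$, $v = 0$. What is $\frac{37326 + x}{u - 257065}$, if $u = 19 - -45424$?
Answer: $- \frac{16903}{105811} \approx -0.15975$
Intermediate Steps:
$Q = 320$ ($Q = 396 - 76 = 320$)
$x = -3520$ ($x = 320 \left(-11 + 0\right) 1 = 320 \left(\left(-11\right) 1\right) = 320 \left(-11\right) = -3520$)
$u = 45443$ ($u = 19 + 45424 = 45443$)
$\frac{37326 + x}{u - 257065} = \frac{37326 - 3520}{45443 - 257065} = \frac{33806}{-211622} = 33806 \left(- \frac{1}{211622}\right) = - \frac{16903}{105811}$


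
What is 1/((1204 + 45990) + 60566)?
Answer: 1/107760 ≈ 9.2799e-6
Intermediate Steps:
1/((1204 + 45990) + 60566) = 1/(47194 + 60566) = 1/107760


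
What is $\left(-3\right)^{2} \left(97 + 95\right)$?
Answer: $1728$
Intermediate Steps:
$\left(-3\right)^{2} \left(97 + 95\right) = 9 \cdot 192 = 1728$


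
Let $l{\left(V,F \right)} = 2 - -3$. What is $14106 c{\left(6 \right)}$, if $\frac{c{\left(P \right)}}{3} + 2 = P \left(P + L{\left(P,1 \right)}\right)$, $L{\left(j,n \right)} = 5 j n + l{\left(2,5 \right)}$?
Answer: $10325592$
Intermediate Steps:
$l{\left(V,F \right)} = 5$ ($l{\left(V,F \right)} = 2 + 3 = 5$)
$L{\left(j,n \right)} = 5 + 5 j n$ ($L{\left(j,n \right)} = 5 j n + 5 = 5 + 5 j n$)
$c{\left(P \right)} = -6 + 3 P \left(5 + 6 P\right)$ ($c{\left(P \right)} = -6 + 3 P \left(P + \left(5 + 5 P 1\right)\right) = -6 + 3 P \left(P + \left(5 + 5 P\right)\right) = -6 + 3 P \left(5 + 6 P\right)$)
$14106 c{\left(6 \right)} = 14106 \left(-6 + 15 \cdot 6 + 18 \cdot 6^{2}\right) = 14106 \left(-6 + 90 + 18 \cdot 36\right) = 14106 \left(-6 + 90 + 648\right) = 14106 \cdot 732 = 10325592$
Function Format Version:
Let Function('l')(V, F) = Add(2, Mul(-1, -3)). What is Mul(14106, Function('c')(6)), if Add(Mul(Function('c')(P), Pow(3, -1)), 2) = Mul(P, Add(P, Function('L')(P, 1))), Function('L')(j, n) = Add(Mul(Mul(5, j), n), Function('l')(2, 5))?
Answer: 10325592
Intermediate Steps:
Function('l')(V, F) = 5 (Function('l')(V, F) = Add(2, 3) = 5)
Function('L')(j, n) = Add(5, Mul(5, j, n)) (Function('L')(j, n) = Add(Mul(Mul(5, j), n), 5) = Add(Mul(5, j, n), 5) = Add(5, Mul(5, j, n)))
Function('c')(P) = Add(-6, Mul(3, P, Add(5, Mul(6, P)))) (Function('c')(P) = Add(-6, Mul(3, Mul(P, Add(P, Add(5, Mul(5, P, 1)))))) = Add(-6, Mul(3, Mul(P, Add(P, Add(5, Mul(5, P)))))) = Add(-6, Mul(3, Mul(P, Add(5, Mul(6, P))))) = Add(-6, Mul(3, P, Add(5, Mul(6, P)))))
Mul(14106, Function('c')(6)) = Mul(14106, Add(-6, Mul(15, 6), Mul(18, Pow(6, 2)))) = Mul(14106, Add(-6, 90, Mul(18, 36))) = Mul(14106, Add(-6, 90, 648)) = Mul(14106, 732) = 10325592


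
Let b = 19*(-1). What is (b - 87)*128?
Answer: -13568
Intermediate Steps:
b = -19
(b - 87)*128 = (-19 - 87)*128 = -106*128 = -13568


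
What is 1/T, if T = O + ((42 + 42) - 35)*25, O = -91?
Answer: 1/1134 ≈ 0.00088183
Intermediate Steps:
T = 1134 (T = -91 + ((42 + 42) - 35)*25 = -91 + (84 - 35)*25 = -91 + 49*25 = -91 + 1225 = 1134)
1/T = 1/1134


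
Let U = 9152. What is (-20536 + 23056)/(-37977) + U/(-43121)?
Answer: -11698216/41989903 ≈ -0.27860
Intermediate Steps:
(-20536 + 23056)/(-37977) + U/(-43121) = (-20536 + 23056)/(-37977) + 9152/(-43121) = 2520*(-1/37977) + 9152*(-1/43121) = -840/12659 - 704/3317 = -11698216/41989903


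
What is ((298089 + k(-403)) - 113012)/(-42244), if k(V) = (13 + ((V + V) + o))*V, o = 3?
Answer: -8533/716 ≈ -11.918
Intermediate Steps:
k(V) = V*(16 + 2*V) (k(V) = (13 + ((V + V) + 3))*V = (13 + (2*V + 3))*V = (13 + (3 + 2*V))*V = (16 + 2*V)*V = V*(16 + 2*V))
((298089 + k(-403)) - 113012)/(-42244) = ((298089 + 2*(-403)*(8 - 403)) - 113012)/(-42244) = ((298089 + 2*(-403)*(-395)) - 113012)*(-1/42244) = ((298089 + 318370) - 113012)*(-1/42244) = (616459 - 113012)*(-1/42244) = 503447*(-1/42244) = -8533/716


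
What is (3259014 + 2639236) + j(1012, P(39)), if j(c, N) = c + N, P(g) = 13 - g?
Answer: 5899236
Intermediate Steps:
j(c, N) = N + c
(3259014 + 2639236) + j(1012, P(39)) = (3259014 + 2639236) + ((13 - 1*39) + 1012) = 5898250 + ((13 - 39) + 1012) = 5898250 + (-26 + 1012) = 5898250 + 986 = 5899236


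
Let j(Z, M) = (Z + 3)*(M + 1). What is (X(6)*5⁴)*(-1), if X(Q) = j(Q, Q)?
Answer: -39375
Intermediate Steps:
j(Z, M) = (1 + M)*(3 + Z) (j(Z, M) = (3 + Z)*(1 + M) = (1 + M)*(3 + Z))
X(Q) = 3 + Q² + 4*Q (X(Q) = 3 + Q + 3*Q + Q*Q = 3 + Q + 3*Q + Q² = 3 + Q² + 4*Q)
(X(6)*5⁴)*(-1) = ((3 + 6² + 4*6)*5⁴)*(-1) = ((3 + 36 + 24)*625)*(-1) = (63*625)*(-1) = 39375*(-1) = -39375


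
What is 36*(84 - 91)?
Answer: -252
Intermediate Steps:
36*(84 - 91) = 36*(-7) = -252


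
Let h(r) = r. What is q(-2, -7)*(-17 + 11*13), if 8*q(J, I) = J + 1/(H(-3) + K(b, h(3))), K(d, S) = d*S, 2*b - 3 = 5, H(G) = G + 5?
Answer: -243/8 ≈ -30.375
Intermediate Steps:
H(G) = 5 + G
b = 4 (b = 3/2 + (½)*5 = 3/2 + 5/2 = 4)
K(d, S) = S*d
q(J, I) = 1/112 + J/8 (q(J, I) = (J + 1/((5 - 3) + 3*4))/8 = (J + 1/(2 + 12))/8 = (J + 1/14)/8 = (1/14 + J)/8 = 1/112 + J/8)
q(-2, -7)*(-17 + 11*13) = (1/112 + (⅛)*(-2))*(-17 + 11*13) = (1/112 - ¼)*(-17 + 143) = -27/112*126 = -243/8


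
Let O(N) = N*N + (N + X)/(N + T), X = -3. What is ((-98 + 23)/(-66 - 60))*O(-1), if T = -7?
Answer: 25/28 ≈ 0.89286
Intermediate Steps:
O(N) = N² + (-3 + N)/(-7 + N) (O(N) = N*N + (N - 3)/(N - 7) = N² + (-3 + N)/(-7 + N))
((-98 + 23)/(-66 - 60))*O(-1) = ((-98 + 23)/(-66 - 60))*((-3 - 1 + (-1)³ - 7*(-1)²)/(-7 - 1)) = (-75/(-126))*((-3 - 1 - 1 - 7*1)/(-8)) = (-75*(-1/126))*(-(-3 - 1 - 1 - 7)/8) = 25*(-⅛*(-12))/42 = (25/42)*(3/2) = 25/28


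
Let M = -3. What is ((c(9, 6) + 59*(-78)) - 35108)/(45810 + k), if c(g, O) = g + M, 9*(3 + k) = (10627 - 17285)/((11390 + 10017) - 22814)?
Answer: -502771752/580060699 ≈ -0.86676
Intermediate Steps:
k = -31331/12663 (k = -3 + ((10627 - 17285)/((11390 + 10017) - 22814))/9 = -3 + (-6658/(21407 - 22814))/9 = -3 + (-6658/(-1407))/9 = -3 + (-6658*(-1/1407))/9 = -3 + (⅑)*(6658/1407) = -3 + 6658/12663 = -31331/12663 ≈ -2.4742)
c(g, O) = -3 + g (c(g, O) = g - 3 = -3 + g)
((c(9, 6) + 59*(-78)) - 35108)/(45810 + k) = (((-3 + 9) + 59*(-78)) - 35108)/(45810 - 31331/12663) = ((6 - 4602) - 35108)/(580060699/12663) = (-4596 - 35108)*(12663/580060699) = -39704*12663/580060699 = -502771752/580060699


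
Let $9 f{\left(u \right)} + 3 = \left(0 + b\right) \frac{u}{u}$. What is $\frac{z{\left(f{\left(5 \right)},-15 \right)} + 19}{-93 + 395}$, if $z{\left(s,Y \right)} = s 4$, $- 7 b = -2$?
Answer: $\frac{1121}{19026} \approx 0.058919$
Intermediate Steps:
$b = \frac{2}{7}$ ($b = \left(- \frac{1}{7}\right) \left(-2\right) = \frac{2}{7} \approx 0.28571$)
$f{\left(u \right)} = - \frac{19}{63}$ ($f{\left(u \right)} = - \frac{1}{3} + \frac{\left(0 + \frac{2}{7}\right) \frac{u}{u}}{9} = - \frac{1}{3} + \frac{\frac{2}{7} \cdot 1}{9} = - \frac{1}{3} + \frac{1}{9} \cdot \frac{2}{7} = - \frac{1}{3} + \frac{2}{63} = - \frac{19}{63}$)
$z{\left(s,Y \right)} = 4 s$
$\frac{z{\left(f{\left(5 \right)},-15 \right)} + 19}{-93 + 395} = \frac{4 \left(- \frac{19}{63}\right) + 19}{-93 + 395} = \frac{- \frac{76}{63} + 19}{302} = \frac{1121}{63} \cdot \frac{1}{302} = \frac{1121}{19026}$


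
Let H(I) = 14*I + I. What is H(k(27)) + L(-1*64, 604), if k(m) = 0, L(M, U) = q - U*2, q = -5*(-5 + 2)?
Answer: -1193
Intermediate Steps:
q = 15 (q = -5*(-3) = 15)
L(M, U) = 15 - 2*U (L(M, U) = 15 - U*2 = 15 - 2*U)
H(I) = 15*I
H(k(27)) + L(-1*64, 604) = 15*0 + (15 - 2*604) = 0 + (15 - 1208) = 0 - 1193 = -1193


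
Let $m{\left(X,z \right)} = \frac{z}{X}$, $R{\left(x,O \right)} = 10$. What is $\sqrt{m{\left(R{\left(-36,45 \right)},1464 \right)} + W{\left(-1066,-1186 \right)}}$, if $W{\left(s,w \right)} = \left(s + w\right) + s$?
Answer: $\frac{3 i \sqrt{8810}}{5} \approx 56.317 i$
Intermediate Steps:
$W{\left(s,w \right)} = w + 2 s$
$\sqrt{m{\left(R{\left(-36,45 \right)},1464 \right)} + W{\left(-1066,-1186 \right)}} = \sqrt{\frac{1464}{10} + \left(-1186 + 2 \left(-1066\right)\right)} = \sqrt{1464 \cdot \frac{1}{10} - 3318} = \sqrt{\frac{732}{5} - 3318} = \sqrt{- \frac{15858}{5}} = \frac{3 i \sqrt{8810}}{5}$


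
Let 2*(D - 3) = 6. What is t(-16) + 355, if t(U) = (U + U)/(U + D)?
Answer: 1791/5 ≈ 358.20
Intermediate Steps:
D = 6 (D = 3 + (½)*6 = 3 + 3 = 6)
t(U) = 2*U/(6 + U) (t(U) = (U + U)/(U + 6) = (2*U)/(6 + U) = 2*U/(6 + U))
t(-16) + 355 = 2*(-16)/(6 - 16) + 355 = 2*(-16)/(-10) + 355 = 2*(-16)*(-⅒) + 355 = 16/5 + 355 = 1791/5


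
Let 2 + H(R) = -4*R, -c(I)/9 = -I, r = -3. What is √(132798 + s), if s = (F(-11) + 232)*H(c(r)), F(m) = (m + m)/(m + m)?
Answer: 2*√39374 ≈ 396.86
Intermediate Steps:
F(m) = 1 (F(m) = (2*m)/((2*m)) = (2*m)*(1/(2*m)) = 1)
c(I) = 9*I (c(I) = -(-9)*I = 9*I)
H(R) = -2 - 4*R
s = 24698 (s = (1 + 232)*(-2 - 36*(-3)) = 233*(-2 - 4*(-27)) = 233*(-2 + 108) = 233*106 = 24698)
√(132798 + s) = √(132798 + 24698) = √157496 = 2*√39374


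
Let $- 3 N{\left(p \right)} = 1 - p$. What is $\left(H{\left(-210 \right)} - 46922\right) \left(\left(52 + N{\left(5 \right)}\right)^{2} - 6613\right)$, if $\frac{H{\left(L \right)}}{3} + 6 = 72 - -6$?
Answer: $\frac{1584127402}{9} \approx 1.7601 \cdot 10^{8}$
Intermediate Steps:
$H{\left(L \right)} = 216$ ($H{\left(L \right)} = -18 + 3 \left(72 - -6\right) = -18 + 3 \left(72 + 6\right) = -18 + 3 \cdot 78 = -18 + 234 = 216$)
$N{\left(p \right)} = - \frac{1}{3} + \frac{p}{3}$ ($N{\left(p \right)} = - \frac{1 - p}{3} = - \frac{1}{3} + \frac{p}{3}$)
$\left(H{\left(-210 \right)} - 46922\right) \left(\left(52 + N{\left(5 \right)}\right)^{2} - 6613\right) = \left(216 - 46922\right) \left(\left(52 + \left(- \frac{1}{3} + \frac{1}{3} \cdot 5\right)\right)^{2} - 6613\right) = - 46706 \left(\left(52 + \left(- \frac{1}{3} + \frac{5}{3}\right)\right)^{2} - 6613\right) = - 46706 \left(\left(52 + \frac{4}{3}\right)^{2} - 6613\right) = - 46706 \left(\left(\frac{160}{3}\right)^{2} - 6613\right) = - 46706 \left(\frac{25600}{9} - 6613\right) = \left(-46706\right) \left(- \frac{33917}{9}\right) = \frac{1584127402}{9}$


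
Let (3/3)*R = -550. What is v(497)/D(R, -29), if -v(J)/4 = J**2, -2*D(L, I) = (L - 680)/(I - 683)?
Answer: 703481632/615 ≈ 1.1439e+6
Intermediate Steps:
R = -550
D(L, I) = -(-680 + L)/(2*(-683 + I)) (D(L, I) = -(L - 680)/(2*(I - 683)) = -(-680 + L)/(2*(-683 + I)))
v(J) = -4*J**2
v(497)/D(R, -29) = (-4*497**2)/(((680 - 1*(-550))/(2*(-683 - 29)))) = (-4*247009)/(((1/2)*(680 + 550)/(-712))) = -988036/((1/2)*(-1/712)*1230) = -988036/(-615/712) = -988036*(-712/615) = 703481632/615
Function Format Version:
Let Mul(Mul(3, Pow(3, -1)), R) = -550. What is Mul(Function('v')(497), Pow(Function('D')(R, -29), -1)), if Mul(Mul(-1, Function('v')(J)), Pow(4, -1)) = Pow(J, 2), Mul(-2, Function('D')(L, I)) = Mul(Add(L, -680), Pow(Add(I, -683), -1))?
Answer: Rational(703481632, 615) ≈ 1.1439e+6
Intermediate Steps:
R = -550
Function('D')(L, I) = Mul(Rational(-1, 2), Pow(Add(-683, I), -1), Add(-680, L)) (Function('D')(L, I) = Mul(Rational(-1, 2), Mul(Add(L, -680), Pow(Add(I, -683), -1))) = Mul(Rational(-1, 2), Mul(Add(-680, L), Pow(Add(-683, I), -1))) = Mul(Rational(-1, 2), Mul(Pow(Add(-683, I), -1), Add(-680, L))) = Mul(Rational(-1, 2), Pow(Add(-683, I), -1), Add(-680, L)))
Function('v')(J) = Mul(-4, Pow(J, 2))
Mul(Function('v')(497), Pow(Function('D')(R, -29), -1)) = Mul(Mul(-4, Pow(497, 2)), Pow(Mul(Rational(1, 2), Pow(Add(-683, -29), -1), Add(680, Mul(-1, -550))), -1)) = Mul(Mul(-4, 247009), Pow(Mul(Rational(1, 2), Pow(-712, -1), Add(680, 550)), -1)) = Mul(-988036, Pow(Mul(Rational(1, 2), Rational(-1, 712), 1230), -1)) = Mul(-988036, Pow(Rational(-615, 712), -1)) = Mul(-988036, Rational(-712, 615)) = Rational(703481632, 615)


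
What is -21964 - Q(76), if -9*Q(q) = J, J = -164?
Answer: -197840/9 ≈ -21982.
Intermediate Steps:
Q(q) = 164/9 (Q(q) = -⅑*(-164) = 164/9)
-21964 - Q(76) = -21964 - 1*164/9 = -21964 - 164/9 = -197840/9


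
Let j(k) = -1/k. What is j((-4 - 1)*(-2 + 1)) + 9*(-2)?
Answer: -91/5 ≈ -18.200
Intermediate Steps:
j((-4 - 1)*(-2 + 1)) + 9*(-2) = -1/((-4 - 1)*(-2 + 1)) + 9*(-2) = -1/((-5*(-1))) - 18 = -1/5 - 18 = -1*⅕ - 18 = -⅕ - 18 = -91/5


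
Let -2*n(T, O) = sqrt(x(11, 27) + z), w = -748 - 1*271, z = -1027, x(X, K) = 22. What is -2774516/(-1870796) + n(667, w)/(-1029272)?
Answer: 693629/467699 + I*sqrt(1005)/2058544 ≈ 1.4831 + 1.54e-5*I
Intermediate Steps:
w = -1019 (w = -748 - 271 = -1019)
n(T, O) = -I*sqrt(1005)/2 (n(T, O) = -sqrt(22 - 1027)/2 = -I*sqrt(1005)/2)
-2774516/(-1870796) + n(667, w)/(-1029272) = -2774516/(-1870796) - I*sqrt(1005)/2/(-1029272) = -2774516*(-1/1870796) - I*sqrt(1005)/2*(-1/1029272) = 693629/467699 + I*sqrt(1005)/2058544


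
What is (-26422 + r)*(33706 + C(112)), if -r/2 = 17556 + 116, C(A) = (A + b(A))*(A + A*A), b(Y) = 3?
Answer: -91978591836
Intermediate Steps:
C(A) = (3 + A)*(A + A²) (C(A) = (A + 3)*(A + A*A) = (3 + A)*(A + A²))
r = -35344 (r = -2*(17556 + 116) = -2*17672 = -35344)
(-26422 + r)*(33706 + C(112)) = (-26422 - 35344)*(33706 + 112*(3 + 112² + 4*112)) = -61766*(33706 + 112*(3 + 12544 + 448)) = -61766*(33706 + 112*12995) = -61766*(33706 + 1455440) = -61766*1489146 = -91978591836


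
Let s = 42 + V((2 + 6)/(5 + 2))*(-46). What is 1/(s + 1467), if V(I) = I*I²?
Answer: 343/494035 ≈ 0.00069428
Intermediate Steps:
V(I) = I³
s = -9146/343 (s = 42 + ((2 + 6)/(5 + 2))³*(-46) = 42 + (8/7)³*(-46) = 42 + (512/343)*(-46) = 42 - 23552/343 = -9146/343 ≈ -26.665)
1/(s + 1467) = 1/(-9146/343 + 1467) = 1/(494035/343) = 343/494035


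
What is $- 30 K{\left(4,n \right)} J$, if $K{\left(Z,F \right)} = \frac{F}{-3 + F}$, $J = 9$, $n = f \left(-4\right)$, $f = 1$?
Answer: $- \frac{1080}{7} \approx -154.29$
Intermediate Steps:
$n = -4$ ($n = 1 \left(-4\right) = -4$)
$- 30 K{\left(4,n \right)} J = - 30 \left(- \frac{4}{-3 - 4}\right) 9 = - 30 \left(- \frac{4}{-7}\right) 9 = - 30 \left(\left(-4\right) \left(- \frac{1}{7}\right)\right) 9 = \left(-30\right) \frac{4}{7} \cdot 9 = \left(- \frac{120}{7}\right) 9 = - \frac{1080}{7}$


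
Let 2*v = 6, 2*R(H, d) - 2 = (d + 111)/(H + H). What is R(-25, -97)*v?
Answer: 129/50 ≈ 2.5800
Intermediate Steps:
R(H, d) = 1 + (111 + d)/(4*H) (R(H, d) = 1 + ((d + 111)/(H + H))/2 = 1 + ((111 + d)/((2*H)))/2 = 1 + ((111 + d)*(1/(2*H)))/2 = 1 + ((111 + d)/(2*H))/2 = 1 + (111 + d)/(4*H))
v = 3 (v = (½)*6 = 3)
R(-25, -97)*v = ((¼)*(111 - 97 + 4*(-25))/(-25))*3 = ((¼)*(-1/25)*(111 - 97 - 100))*3 = ((¼)*(-1/25)*(-86))*3 = (43/50)*3 = 129/50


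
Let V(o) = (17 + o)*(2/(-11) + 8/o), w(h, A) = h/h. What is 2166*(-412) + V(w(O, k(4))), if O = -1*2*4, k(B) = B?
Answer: -9814764/11 ≈ -8.9225e+5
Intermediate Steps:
O = -8 (O = -2*4 = -8)
w(h, A) = 1
V(o) = (17 + o)*(-2/11 + 8/o) (V(o) = (17 + o)*(2*(-1/11) + 8/o) = (17 + o)*(-2/11 + 8/o))
2166*(-412) + V(w(O, k(4))) = 2166*(-412) + (2/11)*(748 - 1*1*(-27 + 1))/1 = -892392 + (2/11)*1*(748 - 1*1*(-26)) = -892392 + (2/11)*1*(748 + 26) = -892392 + (2/11)*1*774 = -892392 + 1548/11 = -9814764/11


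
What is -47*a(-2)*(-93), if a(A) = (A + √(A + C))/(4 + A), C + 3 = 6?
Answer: -4371/2 ≈ -2185.5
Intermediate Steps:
C = 3 (C = -3 + 6 = 3)
a(A) = (A + √(3 + A))/(4 + A) (a(A) = (A + √(A + 3))/(4 + A) = (A + √(3 + A))/(4 + A))
-47*a(-2)*(-93) = -47*(-2 + √(3 - 2))/(4 - 2)*(-93) = -47*(-2 + √1)/2*(-93) = -47*(-2 + 1)/2*(-93) = -47*(-1)/2*(-93) = -47*(-½)*(-93) = (47/2)*(-93) = -4371/2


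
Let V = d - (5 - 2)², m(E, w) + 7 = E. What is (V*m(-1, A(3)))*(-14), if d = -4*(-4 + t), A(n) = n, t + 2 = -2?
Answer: 2576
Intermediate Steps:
t = -4 (t = -2 - 2 = -4)
m(E, w) = -7 + E
d = 32 (d = -4*(-4 - 4) = -4*(-8) = 32)
V = 23 (V = 32 - (5 - 2)² = 32 - 1*3² = 32 - 1*9 = 32 - 9 = 23)
(V*m(-1, A(3)))*(-14) = (23*(-7 - 1))*(-14) = (23*(-8))*(-14) = -184*(-14) = 2576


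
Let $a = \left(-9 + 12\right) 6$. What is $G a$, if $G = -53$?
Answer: $-954$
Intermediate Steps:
$a = 18$ ($a = 3 \cdot 6 = 18$)
$G a = \left(-53\right) 18 = -954$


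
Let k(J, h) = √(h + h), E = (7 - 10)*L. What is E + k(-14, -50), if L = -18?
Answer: 54 + 10*I ≈ 54.0 + 10.0*I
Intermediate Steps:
E = 54 (E = (7 - 10)*(-18) = -3*(-18) = 54)
k(J, h) = √2*√h (k(J, h) = √(2*h) = √2*√h)
E + k(-14, -50) = 54 + √2*√(-50) = 54 + √2*(5*I*√2) = 54 + 10*I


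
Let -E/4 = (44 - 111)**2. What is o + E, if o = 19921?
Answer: 1965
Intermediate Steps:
E = -17956 (E = -4*(44 - 111)**2 = -4*(-67)**2 = -4*4489 = -17956)
o + E = 19921 - 17956 = 1965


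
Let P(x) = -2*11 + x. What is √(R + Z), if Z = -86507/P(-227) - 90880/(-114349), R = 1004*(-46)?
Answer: I*√37159352184615702621/28472901 ≈ 214.09*I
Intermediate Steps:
P(x) = -22 + x
R = -46184
Z = 9914618063/28472901 (Z = -86507/(-22 - 227) - 90880/(-114349) = -86507/(-249) - 90880*(-1/114349) = -86507*(-1/249) + 90880/114349 = 86507/249 + 90880/114349 = 9914618063/28472901 ≈ 348.21)
√(R + Z) = √(-46184 + 9914618063/28472901) = √(-1305077841721/28472901) = I*√37159352184615702621/28472901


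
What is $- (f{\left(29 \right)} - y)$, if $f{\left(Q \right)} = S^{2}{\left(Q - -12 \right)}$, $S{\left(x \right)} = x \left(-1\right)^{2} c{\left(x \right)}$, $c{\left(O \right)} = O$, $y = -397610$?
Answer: $-3223371$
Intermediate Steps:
$S{\left(x \right)} = x^{2}$ ($S{\left(x \right)} = x \left(-1\right)^{2} x = x 1 x = x x = x^{2}$)
$f{\left(Q \right)} = \left(12 + Q\right)^{4}$ ($f{\left(Q \right)} = \left(\left(Q - -12\right)^{2}\right)^{2} = \left(\left(Q + 12\right)^{2}\right)^{2} = \left(\left(12 + Q\right)^{2}\right)^{2} = \left(12 + Q\right)^{4}$)
$- (f{\left(29 \right)} - y) = - (\left(12 + 29\right)^{4} - -397610) = - (41^{4} + 397610) = - (2825761 + 397610) = \left(-1\right) 3223371 = -3223371$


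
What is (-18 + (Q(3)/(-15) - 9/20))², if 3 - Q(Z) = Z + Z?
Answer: 5329/16 ≈ 333.06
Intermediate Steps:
Q(Z) = 3 - 2*Z (Q(Z) = 3 - (Z + Z) = 3 - 2*Z)
(-18 + (Q(3)/(-15) - 9/20))² = (-18 + ((3 - 2*3)/(-15) - 9/20))² = (-18 + ((3 - 6)*(-1/15) - 9*1/20))² = (-18 + (-3*(-1/15) - 9/20))² = (-18 + (⅕ - 9/20))² = (-18 - ¼)² = (-73/4)² = 5329/16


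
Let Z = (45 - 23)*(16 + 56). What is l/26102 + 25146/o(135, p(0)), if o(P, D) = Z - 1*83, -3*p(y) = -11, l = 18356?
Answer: 341956624/19589551 ≈ 17.456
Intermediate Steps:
p(y) = 11/3 (p(y) = -⅓*(-11) = 11/3)
Z = 1584 (Z = 22*72 = 1584)
o(P, D) = 1501 (o(P, D) = 1584 - 1*83 = 1584 - 83 = 1501)
l/26102 + 25146/o(135, p(0)) = 18356/26102 + 25146/1501 = 18356*(1/26102) + 25146*(1/1501) = 9178/13051 + 25146/1501 = 341956624/19589551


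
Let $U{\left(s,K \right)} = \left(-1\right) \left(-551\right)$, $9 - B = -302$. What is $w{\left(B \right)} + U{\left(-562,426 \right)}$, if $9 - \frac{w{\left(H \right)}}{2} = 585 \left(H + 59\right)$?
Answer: $-432331$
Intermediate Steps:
$B = 311$ ($B = 9 - -302 = 9 + 302 = 311$)
$U{\left(s,K \right)} = 551$
$w{\left(H \right)} = -69012 - 1170 H$ ($w{\left(H \right)} = 18 - 2 \cdot 585 \left(H + 59\right) = 18 - 2 \cdot 585 \left(59 + H\right) = 18 - 2 \left(34515 + 585 H\right) = 18 - \left(69030 + 1170 H\right) = -69012 - 1170 H$)
$w{\left(B \right)} + U{\left(-562,426 \right)} = \left(-69012 - 363870\right) + 551 = -432882 + 551 = -432331$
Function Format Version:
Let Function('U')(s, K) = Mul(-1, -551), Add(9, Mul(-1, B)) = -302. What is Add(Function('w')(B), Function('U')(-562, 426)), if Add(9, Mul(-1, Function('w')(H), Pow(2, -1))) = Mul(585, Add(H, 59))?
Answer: -432331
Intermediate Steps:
B = 311 (B = Add(9, Mul(-1, -302)) = Add(9, 302) = 311)
Function('U')(s, K) = 551
Function('w')(H) = Add(-69012, Mul(-1170, H)) (Function('w')(H) = Add(18, Mul(-2, Mul(585, Add(H, 59)))) = Add(18, Mul(-2, Mul(585, Add(59, H)))) = Add(18, Mul(-2, Add(34515, Mul(585, H)))) = Add(18, Add(-69030, Mul(-1170, H))) = Add(-69012, Mul(-1170, H)))
Add(Function('w')(B), Function('U')(-562, 426)) = Add(Add(-69012, Mul(-1170, 311)), 551) = Add(Add(-69012, -363870), 551) = Add(-432882, 551) = -432331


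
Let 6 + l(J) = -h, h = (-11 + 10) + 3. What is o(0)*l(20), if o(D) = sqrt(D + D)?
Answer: 0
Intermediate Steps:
h = 2 (h = -1 + 3 = 2)
l(J) = -8 (l(J) = -6 - 1*2 = -6 - 2 = -8)
o(D) = sqrt(2)*sqrt(D) (o(D) = sqrt(2*D) = sqrt(2)*sqrt(D))
o(0)*l(20) = (sqrt(2)*sqrt(0))*(-8) = (sqrt(2)*0)*(-8) = 0*(-8) = 0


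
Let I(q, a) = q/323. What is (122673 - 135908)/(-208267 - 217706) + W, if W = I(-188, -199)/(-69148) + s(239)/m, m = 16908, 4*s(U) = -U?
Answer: 1476971687340355/53621036244749712 ≈ 0.027545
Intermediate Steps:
s(U) = -U/4 (s(U) = (-U)/4 = -U/4)
I(q, a) = q/323 (I(q, a) = q*(1/323) = q/323)
W = -1331325835/377636866032 (W = ((1/323)*(-188))/(-69148) - ¼*239/16908 = -188/323*(-1/69148) - 239/4*1/16908 = 47/5583701 - 239/67632 = -1331325835/377636866032 ≈ -0.0035254)
(122673 - 135908)/(-208267 - 217706) + W = (122673 - 135908)/(-208267 - 217706) - 1331325835/377636866032 = -13235/(-425973) - 1331325835/377636866032 = -13235*(-1/425973) - 1331325835/377636866032 = 13235/425973 - 1331325835/377636866032 = 1476971687340355/53621036244749712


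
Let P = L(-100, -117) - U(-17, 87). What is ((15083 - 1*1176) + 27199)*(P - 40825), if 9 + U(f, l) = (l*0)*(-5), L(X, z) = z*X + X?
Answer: -1200952896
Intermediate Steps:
L(X, z) = X + X*z (L(X, z) = X*z + X = X + X*z)
U(f, l) = -9 (U(f, l) = -9 + (l*0)*(-5) = -9 + 0*(-5) = -9 + 0 = -9)
P = 11609 (P = -100*(1 - 117) - 1*(-9) = -100*(-116) + 9 = 11600 + 9 = 11609)
((15083 - 1*1176) + 27199)*(P - 40825) = ((15083 - 1*1176) + 27199)*(11609 - 40825) = ((15083 - 1176) + 27199)*(-29216) = (13907 + 27199)*(-29216) = 41106*(-29216) = -1200952896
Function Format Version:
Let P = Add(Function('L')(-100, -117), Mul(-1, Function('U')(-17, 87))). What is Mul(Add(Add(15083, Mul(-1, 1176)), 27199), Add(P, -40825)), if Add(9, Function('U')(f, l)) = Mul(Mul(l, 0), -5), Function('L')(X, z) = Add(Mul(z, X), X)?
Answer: -1200952896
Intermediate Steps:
Function('L')(X, z) = Add(X, Mul(X, z)) (Function('L')(X, z) = Add(Mul(X, z), X) = Add(X, Mul(X, z)))
Function('U')(f, l) = -9 (Function('U')(f, l) = Add(-9, Mul(Mul(l, 0), -5)) = Add(-9, Mul(0, -5)) = Add(-9, 0) = -9)
P = 11609 (P = Add(Mul(-100, Add(1, -117)), Mul(-1, -9)) = Add(Mul(-100, -116), 9) = Add(11600, 9) = 11609)
Mul(Add(Add(15083, Mul(-1, 1176)), 27199), Add(P, -40825)) = Mul(Add(Add(15083, Mul(-1, 1176)), 27199), Add(11609, -40825)) = Mul(Add(Add(15083, -1176), 27199), -29216) = Mul(Add(13907, 27199), -29216) = Mul(41106, -29216) = -1200952896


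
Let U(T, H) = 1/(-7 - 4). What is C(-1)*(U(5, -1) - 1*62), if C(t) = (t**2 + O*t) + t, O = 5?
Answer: 3415/11 ≈ 310.45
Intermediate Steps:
U(T, H) = -1/11 (U(T, H) = 1/(-11) = -1/11)
C(t) = t**2 + 6*t (C(t) = (t**2 + 5*t) + t = t**2 + 6*t)
C(-1)*(U(5, -1) - 1*62) = (-(6 - 1))*(-1/11 - 1*62) = (-1*5)*(-1/11 - 62) = -5*(-683/11) = 3415/11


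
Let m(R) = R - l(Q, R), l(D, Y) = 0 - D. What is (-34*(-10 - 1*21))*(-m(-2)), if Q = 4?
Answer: -2108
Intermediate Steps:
l(D, Y) = -D
m(R) = 4 + R (m(R) = R - (-1)*4 = R - 1*(-4) = R + 4 = 4 + R)
(-34*(-10 - 1*21))*(-m(-2)) = (-34*(-10 - 1*21))*(-(4 - 2)) = (-34*(-10 - 21))*(-1*2) = -34*(-31)*(-2) = 1054*(-2) = -2108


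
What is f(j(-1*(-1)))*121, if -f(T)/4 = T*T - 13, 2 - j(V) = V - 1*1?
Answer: 4356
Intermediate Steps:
j(V) = 3 - V (j(V) = 2 - (V - 1*1) = 2 - (V - 1) = 2 - (-1 + V) = 2 + (1 - V) = 3 - V)
f(T) = 52 - 4*T² (f(T) = -4*(T*T - 13) = -4*(T² - 13) = -4*(-13 + T²) = 52 - 4*T²)
f(j(-1*(-1)))*121 = (52 - 4*(3 - (-1)*(-1))²)*121 = (52 - 4*(3 - 1*1)²)*121 = (52 - 4*(3 - 1)²)*121 = (52 - 4*2²)*121 = (52 - 4*4)*121 = (52 - 16)*121 = 36*121 = 4356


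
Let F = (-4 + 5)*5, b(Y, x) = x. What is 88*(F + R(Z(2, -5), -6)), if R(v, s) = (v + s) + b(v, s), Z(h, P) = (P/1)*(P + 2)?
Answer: 704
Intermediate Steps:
Z(h, P) = P*(2 + P) (Z(h, P) = (P*1)*(2 + P) = P*(2 + P))
R(v, s) = v + 2*s (R(v, s) = (v + s) + s = (s + v) + s = v + 2*s)
F = 5 (F = 1*5 = 5)
88*(F + R(Z(2, -5), -6)) = 88*(5 + (-5*(2 - 5) + 2*(-6))) = 88*(5 + (-5*(-3) - 12)) = 88*(5 + (15 - 12)) = 88*(5 + 3) = 88*8 = 704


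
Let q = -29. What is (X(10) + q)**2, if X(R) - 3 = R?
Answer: 256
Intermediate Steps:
X(R) = 3 + R
(X(10) + q)**2 = ((3 + 10) - 29)**2 = (13 - 29)**2 = (-16)**2 = 256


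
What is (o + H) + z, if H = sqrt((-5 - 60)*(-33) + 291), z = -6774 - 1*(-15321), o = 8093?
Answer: 16640 + 2*sqrt(609) ≈ 16689.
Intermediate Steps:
z = 8547 (z = -6774 + 15321 = 8547)
H = 2*sqrt(609) (H = sqrt(-65*(-33) + 291) = sqrt(2145 + 291) = sqrt(2436) = 2*sqrt(609) ≈ 49.356)
(o + H) + z = (8093 + 2*sqrt(609)) + 8547 = 16640 + 2*sqrt(609)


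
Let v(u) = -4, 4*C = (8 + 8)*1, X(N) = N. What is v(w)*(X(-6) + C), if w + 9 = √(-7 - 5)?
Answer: 8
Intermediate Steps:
w = -9 + 2*I*√3 (w = -9 + √(-7 - 5) = -9 + √(-12) = -9 + 2*I*√3 ≈ -9.0 + 3.4641*I)
C = 4 (C = ((8 + 8)*1)/4 = (16*1)/4 = (¼)*16 = 4)
v(w)*(X(-6) + C) = -4*(-6 + 4) = -4*(-2) = 8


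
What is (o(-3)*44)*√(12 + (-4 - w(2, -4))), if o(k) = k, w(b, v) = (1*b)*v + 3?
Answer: -132*√13 ≈ -475.93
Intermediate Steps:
w(b, v) = 3 + b*v (w(b, v) = b*v + 3 = 3 + b*v)
(o(-3)*44)*√(12 + (-4 - w(2, -4))) = (-3*44)*√(12 + (-4 - (3 + 2*(-4)))) = -132*√(12 + (-4 - (3 - 8))) = -132*√(12 + (-4 - 1*(-5))) = -132*√(12 + (-4 + 5)) = -132*√(12 + 1) = -132*√13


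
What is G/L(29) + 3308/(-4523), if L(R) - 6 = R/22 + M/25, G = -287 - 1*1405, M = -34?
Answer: -4219944116/14821871 ≈ -284.71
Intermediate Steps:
G = -1692 (G = -287 - 1405 = -1692)
L(R) = 116/25 + R/22 (L(R) = 6 + (R/22 - 34/25) = 6 + (-34/25 + R/22) = 116/25 + R/22)
G/L(29) + 3308/(-4523) = -1692/(116/25 + (1/22)*29) + 3308/(-4523) = -1692/(116/25 + 29/22) + 3308*(-1/4523) = -1692/3277/550 - 3308/4523 = -1692*550/3277 - 3308/4523 = -930600/3277 - 3308/4523 = -4219944116/14821871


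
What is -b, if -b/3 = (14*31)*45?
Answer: 58590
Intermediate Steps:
b = -58590 (b = -3*14*31*45 = -1302*45 = -3*19530 = -58590)
-b = -1*(-58590) = 58590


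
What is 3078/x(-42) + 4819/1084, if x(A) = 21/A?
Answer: -6668285/1084 ≈ -6151.6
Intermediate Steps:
3078/x(-42) + 4819/1084 = 3078/((21/(-42))) + 4819/1084 = 3078/((21*(-1/42))) + 4819*(1/1084) = 3078/(-½) + 4819/1084 = 3078*(-2) + 4819/1084 = -6156 + 4819/1084 = -6668285/1084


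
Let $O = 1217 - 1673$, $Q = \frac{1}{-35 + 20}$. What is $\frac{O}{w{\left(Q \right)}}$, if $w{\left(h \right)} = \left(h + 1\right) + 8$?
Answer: $- \frac{3420}{67} \approx -51.045$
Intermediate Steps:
$Q = - \frac{1}{15}$ ($Q = \frac{1}{-15} = - \frac{1}{15} \approx -0.066667$)
$w{\left(h \right)} = 9 + h$ ($w{\left(h \right)} = \left(1 + h\right) + 8 = 9 + h$)
$O = -456$
$\frac{O}{w{\left(Q \right)}} = - \frac{456}{9 - \frac{1}{15}} = - \frac{456}{\frac{134}{15}} = \left(-456\right) \frac{15}{134} = - \frac{3420}{67}$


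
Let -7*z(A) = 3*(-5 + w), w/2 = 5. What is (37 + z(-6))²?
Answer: 59536/49 ≈ 1215.0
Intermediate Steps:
w = 10 (w = 2*5 = 10)
z(A) = -15/7 (z(A) = -3*(-5 + 10)/7 = -3*5/7 = -⅐*15 = -15/7)
(37 + z(-6))² = (37 - 15/7)² = (244/7)² = 59536/49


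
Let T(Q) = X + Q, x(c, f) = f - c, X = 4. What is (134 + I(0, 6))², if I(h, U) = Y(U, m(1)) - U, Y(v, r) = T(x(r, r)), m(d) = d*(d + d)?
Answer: 17424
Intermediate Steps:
m(d) = 2*d² (m(d) = d*(2*d) = 2*d²)
T(Q) = 4 + Q
Y(v, r) = 4 (Y(v, r) = 4 + (r - r) = 4 + 0 = 4)
I(h, U) = 4 - U
(134 + I(0, 6))² = (134 + (4 - 1*6))² = (134 + (4 - 6))² = (134 - 2)² = 132² = 17424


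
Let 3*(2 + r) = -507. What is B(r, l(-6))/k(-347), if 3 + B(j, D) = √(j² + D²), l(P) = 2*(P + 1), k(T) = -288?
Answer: 1/96 - √29341/288 ≈ -0.58435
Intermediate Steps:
r = -171 (r = -2 + (⅓)*(-507) = -2 - 169 = -171)
l(P) = 2 + 2*P (l(P) = 2*(1 + P) = 2 + 2*P)
B(j, D) = -3 + √(D² + j²) (B(j, D) = -3 + √(j² + D²) = -3 + √(D² + j²))
B(r, l(-6))/k(-347) = (-3 + √((2 + 2*(-6))² + (-171)²))/(-288) = (-3 + √((2 - 12)² + 29241))*(-1/288) = (-3 + √((-10)² + 29241))*(-1/288) = (-3 + √(100 + 29241))*(-1/288) = (-3 + √29341)*(-1/288) = 1/96 - √29341/288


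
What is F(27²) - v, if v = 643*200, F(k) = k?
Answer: -127871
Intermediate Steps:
v = 128600
F(27²) - v = 27² - 1*128600 = 729 - 128600 = -127871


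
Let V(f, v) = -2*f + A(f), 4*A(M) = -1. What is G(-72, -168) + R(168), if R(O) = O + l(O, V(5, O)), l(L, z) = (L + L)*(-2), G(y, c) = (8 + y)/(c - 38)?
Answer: -51880/103 ≈ -503.69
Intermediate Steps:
A(M) = -¼ (A(M) = (¼)*(-1) = -¼)
V(f, v) = -¼ - 2*f (V(f, v) = -2*f - ¼ = -¼ - 2*f)
G(y, c) = (8 + y)/(-38 + c)
l(L, z) = -4*L (l(L, z) = (2*L)*(-2) = -4*L)
R(O) = -3*O (R(O) = O - 4*O = -3*O)
G(-72, -168) + R(168) = (8 - 72)/(-38 - 168) - 3*168 = -64/(-206) - 504 = -1/206*(-64) - 504 = 32/103 - 504 = -51880/103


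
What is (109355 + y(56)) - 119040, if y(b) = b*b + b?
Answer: -6493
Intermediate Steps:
y(b) = b + b² (y(b) = b² + b = b + b²)
(109355 + y(56)) - 119040 = (109355 + 56*(1 + 56)) - 119040 = (109355 + 56*57) - 119040 = (109355 + 3192) - 119040 = 112547 - 119040 = -6493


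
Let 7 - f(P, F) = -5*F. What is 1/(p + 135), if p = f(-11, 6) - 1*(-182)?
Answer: 1/354 ≈ 0.0028249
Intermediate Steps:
f(P, F) = 7 + 5*F (f(P, F) = 7 - (-5)*F = 7 + 5*F)
p = 219 (p = (7 + 5*6) - 1*(-182) = (7 + 30) + 182 = 37 + 182 = 219)
1/(p + 135) = 1/(219 + 135) = 1/354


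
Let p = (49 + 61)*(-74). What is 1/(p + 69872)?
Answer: 1/61732 ≈ 1.6199e-5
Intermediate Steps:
p = -8140 (p = 110*(-74) = -8140)
1/(p + 69872) = 1/(-8140 + 69872) = 1/61732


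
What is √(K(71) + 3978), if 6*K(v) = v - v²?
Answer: √28347/3 ≈ 56.122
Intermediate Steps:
K(v) = -v²/6 + v/6 (K(v) = (v - v²)/6 = -v²/6 + v/6)
√(K(71) + 3978) = √((⅙)*71*(1 - 1*71) + 3978) = √((⅙)*71*(1 - 71) + 3978) = √((⅙)*71*(-70) + 3978) = √(-2485/3 + 3978) = √(9449/3) = √28347/3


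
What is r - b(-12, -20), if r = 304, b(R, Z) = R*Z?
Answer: 64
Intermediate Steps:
r - b(-12, -20) = 304 - (-12)*(-20) = 304 - 1*240 = 304 - 240 = 64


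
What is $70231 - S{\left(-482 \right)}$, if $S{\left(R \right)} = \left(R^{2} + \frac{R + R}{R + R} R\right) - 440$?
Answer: $-161171$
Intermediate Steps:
$S{\left(R \right)} = -440 + R + R^{2}$ ($S{\left(R \right)} = \left(R^{2} + \frac{2 R}{2 R} R\right) - 440 = \left(R^{2} + 2 R \frac{1}{2 R} R\right) - 440 = \left(R^{2} + 1 R\right) - 440 = \left(R^{2} + R\right) - 440 = \left(R + R^{2}\right) - 440 = -440 + R + R^{2}$)
$70231 - S{\left(-482 \right)} = 70231 - \left(-440 - 482 + \left(-482\right)^{2}\right) = 70231 - \left(-440 - 482 + 232324\right) = 70231 - 231402 = -161171$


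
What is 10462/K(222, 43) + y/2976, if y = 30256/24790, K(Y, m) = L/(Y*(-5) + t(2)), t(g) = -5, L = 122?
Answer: -867535714379/9073140 ≈ -95616.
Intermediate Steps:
K(Y, m) = 122/(-5 - 5*Y) (K(Y, m) = 122/(Y*(-5) - 5) = 122/(-5*Y - 5) = 122/(-5 - 5*Y))
y = 15128/12395 (y = 30256*(1/24790) = 15128/12395 ≈ 1.2205)
10462/K(222, 43) + y/2976 = 10462/((-122/(5 + 5*222))) + (15128/12395)/2976 = 10462/((-122/(5 + 1110))) + (15128/12395)*(1/2976) = 10462/((-122/1115)) + 61/148740 = 10462/((-122*1/1115)) + 61/148740 = 10462/(-122/1115) + 61/148740 = 10462*(-1115/122) + 61/148740 = -5832565/61 + 61/148740 = -867535714379/9073140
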